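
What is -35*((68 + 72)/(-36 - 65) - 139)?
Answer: 496265/101 ≈ 4913.5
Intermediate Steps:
-35*((68 + 72)/(-36 - 65) - 139) = -35*(140/(-101) - 139) = -35*(140*(-1/101) - 139) = -35*(-140/101 - 139) = -35*(-14179/101) = 496265/101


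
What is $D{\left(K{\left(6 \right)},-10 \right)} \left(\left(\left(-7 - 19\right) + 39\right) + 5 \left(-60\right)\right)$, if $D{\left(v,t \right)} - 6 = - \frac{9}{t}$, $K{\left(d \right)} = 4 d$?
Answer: $- \frac{19803}{10} \approx -1980.3$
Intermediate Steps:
$D{\left(v,t \right)} = 6 - \frac{9}{t}$
$D{\left(K{\left(6 \right)},-10 \right)} \left(\left(\left(-7 - 19\right) + 39\right) + 5 \left(-60\right)\right) = \left(6 - \frac{9}{-10}\right) \left(\left(\left(-7 - 19\right) + 39\right) + 5 \left(-60\right)\right) = \left(6 - - \frac{9}{10}\right) \left(\left(-26 + 39\right) - 300\right) = \left(6 + \frac{9}{10}\right) \left(13 - 300\right) = \frac{69}{10} \left(-287\right) = - \frac{19803}{10}$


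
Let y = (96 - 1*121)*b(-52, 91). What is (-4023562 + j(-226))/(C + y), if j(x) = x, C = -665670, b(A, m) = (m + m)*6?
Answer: 2011894/346485 ≈ 5.8066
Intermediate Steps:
b(A, m) = 12*m (b(A, m) = (2*m)*6 = 12*m)
y = -27300 (y = (96 - 1*121)*(12*91) = (96 - 121)*1092 = -25*1092 = -27300)
(-4023562 + j(-226))/(C + y) = (-4023562 - 226)/(-665670 - 27300) = -4023788/(-692970) = -4023788*(-1/692970) = 2011894/346485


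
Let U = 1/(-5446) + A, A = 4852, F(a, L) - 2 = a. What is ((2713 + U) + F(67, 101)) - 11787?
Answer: -22617239/5446 ≈ -4153.0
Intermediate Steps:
F(a, L) = 2 + a
U = 26423991/5446 (U = 1/(-5446) + 4852 = -1/5446 + 4852 = 26423991/5446 ≈ 4852.0)
((2713 + U) + F(67, 101)) - 11787 = ((2713 + 26423991/5446) + (2 + 67)) - 11787 = (41198989/5446 + 69) - 11787 = 41574763/5446 - 11787 = -22617239/5446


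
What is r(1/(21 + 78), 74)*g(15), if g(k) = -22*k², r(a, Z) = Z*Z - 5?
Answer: -27081450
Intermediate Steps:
r(a, Z) = -5 + Z² (r(a, Z) = Z² - 5 = -5 + Z²)
r(1/(21 + 78), 74)*g(15) = (-5 + 74²)*(-22*15²) = (-5 + 5476)*(-22*225) = 5471*(-4950) = -27081450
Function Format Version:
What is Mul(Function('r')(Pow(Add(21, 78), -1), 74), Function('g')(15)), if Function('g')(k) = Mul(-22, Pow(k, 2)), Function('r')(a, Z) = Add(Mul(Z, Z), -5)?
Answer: -27081450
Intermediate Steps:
Function('r')(a, Z) = Add(-5, Pow(Z, 2)) (Function('r')(a, Z) = Add(Pow(Z, 2), -5) = Add(-5, Pow(Z, 2)))
Mul(Function('r')(Pow(Add(21, 78), -1), 74), Function('g')(15)) = Mul(Add(-5, Pow(74, 2)), Mul(-22, Pow(15, 2))) = Mul(Add(-5, 5476), Mul(-22, 225)) = Mul(5471, -4950) = -27081450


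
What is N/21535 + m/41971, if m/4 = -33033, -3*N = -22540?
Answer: -1518072304/542307291 ≈ -2.7993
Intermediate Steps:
N = 22540/3 (N = -⅓*(-22540) = 22540/3 ≈ 7513.3)
m = -132132 (m = 4*(-33033) = -132132)
N/21535 + m/41971 = (22540/3)/21535 - 132132/41971 = (22540/3)*(1/21535) - 132132*1/41971 = 4508/12921 - 132132/41971 = -1518072304/542307291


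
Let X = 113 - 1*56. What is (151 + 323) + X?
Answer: 531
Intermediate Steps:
X = 57 (X = 113 - 56 = 57)
(151 + 323) + X = (151 + 323) + 57 = 474 + 57 = 531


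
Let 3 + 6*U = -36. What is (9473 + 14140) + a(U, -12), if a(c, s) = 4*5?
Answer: 23633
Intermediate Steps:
U = -13/2 (U = -½ + (⅙)*(-36) = -½ - 6 = -13/2 ≈ -6.5000)
a(c, s) = 20
(9473 + 14140) + a(U, -12) = (9473 + 14140) + 20 = 23613 + 20 = 23633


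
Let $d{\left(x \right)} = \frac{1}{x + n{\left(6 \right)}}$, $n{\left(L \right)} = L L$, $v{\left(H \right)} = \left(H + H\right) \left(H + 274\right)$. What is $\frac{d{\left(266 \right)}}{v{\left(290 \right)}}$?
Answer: $\frac{1}{98790240} \approx 1.0122 \cdot 10^{-8}$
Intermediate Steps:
$v{\left(H \right)} = 2 H \left(274 + H\right)$
$n{\left(L \right)} = L^{2}$
$d{\left(x \right)} = \frac{1}{36 + x}$ ($d{\left(x \right)} = \frac{1}{x + 6^{2}} = \frac{1}{x + 36} = \frac{1}{36 + x}$)
$\frac{d{\left(266 \right)}}{v{\left(290 \right)}} = \frac{1}{\left(36 + 266\right) 2 \cdot 290 \left(274 + 290\right)} = \frac{1}{302 \cdot 2 \cdot 290 \cdot 564} = \frac{1}{302 \cdot 327120} = \frac{1}{302} \cdot \frac{1}{327120} = \frac{1}{98790240}$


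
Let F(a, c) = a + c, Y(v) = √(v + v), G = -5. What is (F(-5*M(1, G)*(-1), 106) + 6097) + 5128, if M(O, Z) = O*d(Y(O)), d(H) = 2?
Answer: 11341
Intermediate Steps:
Y(v) = √2*√v (Y(v) = √(2*v) = √2*√v)
M(O, Z) = 2*O (M(O, Z) = O*2 = 2*O)
(F(-5*M(1, G)*(-1), 106) + 6097) + 5128 = ((-10*(-1) + 106) + 6097) + 5128 = ((10 + 106) + 6097) + 5128 = (116 + 6097) + 5128 = 6213 + 5128 = 11341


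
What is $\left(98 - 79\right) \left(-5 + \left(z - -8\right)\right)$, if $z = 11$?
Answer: $266$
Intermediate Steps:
$\left(98 - 79\right) \left(-5 + \left(z - -8\right)\right) = \left(98 - 79\right) \left(-5 + \left(11 - -8\right)\right) = 19 \left(-5 + \left(11 + 8\right)\right) = 19 \left(-5 + 19\right) = 19 \cdot 14 = 266$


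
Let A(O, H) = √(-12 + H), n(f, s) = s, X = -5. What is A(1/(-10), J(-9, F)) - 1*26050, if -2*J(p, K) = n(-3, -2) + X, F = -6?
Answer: -26050 + I*√34/2 ≈ -26050.0 + 2.9155*I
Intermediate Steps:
J(p, K) = 7/2 (J(p, K) = -(-2 - 5)/2 = -½*(-7) = 7/2)
A(1/(-10), J(-9, F)) - 1*26050 = √(-12 + 7/2) - 1*26050 = √(-17/2) - 26050 = I*√34/2 - 26050 = -26050 + I*√34/2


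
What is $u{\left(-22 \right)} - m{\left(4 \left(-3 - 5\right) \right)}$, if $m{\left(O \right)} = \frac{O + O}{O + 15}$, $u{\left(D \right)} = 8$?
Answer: $\frac{72}{17} \approx 4.2353$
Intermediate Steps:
$m{\left(O \right)} = \frac{2 O}{15 + O}$
$u{\left(-22 \right)} - m{\left(4 \left(-3 - 5\right) \right)} = 8 - \frac{2 \cdot 4 \left(-3 - 5\right)}{15 + 4 \left(-3 - 5\right)} = 8 - \frac{2 \cdot 4 \left(-8\right)}{15 + 4 \left(-8\right)} = 8 - 2 \left(-32\right) \frac{1}{15 - 32} = 8 - 2 \left(-32\right) \frac{1}{-17} = 8 - 2 \left(-32\right) \left(- \frac{1}{17}\right) = 8 - \frac{64}{17} = \frac{72}{17}$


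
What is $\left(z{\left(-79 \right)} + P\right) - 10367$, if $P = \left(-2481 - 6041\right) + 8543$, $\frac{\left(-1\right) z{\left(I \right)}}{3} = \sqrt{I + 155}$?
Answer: $-10346 - 6 \sqrt{19} \approx -10372.0$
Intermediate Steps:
$z{\left(I \right)} = - 3 \sqrt{155 + I}$ ($z{\left(I \right)} = - 3 \sqrt{I + 155} = - 3 \sqrt{155 + I}$)
$P = 21$ ($P = -8522 + 8543 = 21$)
$\left(z{\left(-79 \right)} + P\right) - 10367 = \left(- 3 \sqrt{155 - 79} + 21\right) - 10367 = \left(- 3 \sqrt{76} + 21\right) - 10367 = \left(- 3 \cdot 2 \sqrt{19} + 21\right) - 10367 = \left(- 6 \sqrt{19} + 21\right) - 10367 = \left(21 - 6 \sqrt{19}\right) - 10367 = -10346 - 6 \sqrt{19}$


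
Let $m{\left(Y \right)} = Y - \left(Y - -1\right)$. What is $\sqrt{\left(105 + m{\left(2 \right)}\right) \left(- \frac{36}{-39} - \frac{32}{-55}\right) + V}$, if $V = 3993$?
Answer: $\frac{\sqrt{12552265}}{55} \approx 64.417$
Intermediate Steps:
$m{\left(Y \right)} = -1$ ($m{\left(Y \right)} = Y - \left(Y + 1\right) = Y - \left(1 + Y\right) = -1$)
$\sqrt{\left(105 + m{\left(2 \right)}\right) \left(- \frac{36}{-39} - \frac{32}{-55}\right) + V} = \sqrt{\left(105 - 1\right) \left(- \frac{36}{-39} - \frac{32}{-55}\right) + 3993} = \sqrt{104 \left(\left(-36\right) \left(- \frac{1}{39}\right) - - \frac{32}{55}\right) + 3993} = \sqrt{104 \left(\frac{12}{13} + \frac{32}{55}\right) + 3993} = \sqrt{104 \cdot \frac{1076}{715} + 3993} = \sqrt{\frac{8608}{55} + 3993} = \sqrt{\frac{228223}{55}} = \frac{\sqrt{12552265}}{55}$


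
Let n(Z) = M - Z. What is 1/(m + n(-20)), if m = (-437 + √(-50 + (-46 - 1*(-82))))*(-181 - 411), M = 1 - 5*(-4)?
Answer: 258745/66953881521 + 592*I*√14/66953881521 ≈ 3.8645e-6 + 3.3083e-8*I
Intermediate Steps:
M = 21 (M = 1 + 20 = 21)
n(Z) = 21 - Z
m = 258704 - 592*I*√14 (m = (-437 + √(-50 + (-46 + 82)))*(-592) = (-437 + √(-50 + 36))*(-592) = (-437 + √(-14))*(-592) = (-437 + I*√14)*(-592) = 258704 - 592*I*√14 ≈ 2.587e+5 - 2215.1*I)
1/(m + n(-20)) = 1/((258704 - 592*I*√14) + (21 - 1*(-20))) = 1/((258704 - 592*I*√14) + (21 + 20)) = 1/((258704 - 592*I*√14) + 41) = 1/(258745 - 592*I*√14)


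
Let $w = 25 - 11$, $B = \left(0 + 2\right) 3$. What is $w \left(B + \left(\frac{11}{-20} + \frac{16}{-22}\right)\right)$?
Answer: $\frac{7273}{110} \approx 66.118$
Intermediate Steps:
$B = 6$ ($B = 2 \cdot 3 = 6$)
$w = 14$ ($w = 25 - 11 = 14$)
$w \left(B + \left(\frac{11}{-20} + \frac{16}{-22}\right)\right) = 14 \left(6 + \left(\frac{11}{-20} + \frac{16}{-22}\right)\right) = 14 \left(6 + \left(11 \left(- \frac{1}{20}\right) + 16 \left(- \frac{1}{22}\right)\right)\right) = 14 \left(6 - \frac{281}{220}\right) = 14 \cdot \frac{1039}{220} = \frac{7273}{110}$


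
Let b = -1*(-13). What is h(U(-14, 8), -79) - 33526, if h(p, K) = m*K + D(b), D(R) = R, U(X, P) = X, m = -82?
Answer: -27035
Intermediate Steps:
b = 13
h(p, K) = 13 - 82*K (h(p, K) = -82*K + 13 = 13 - 82*K)
h(U(-14, 8), -79) - 33526 = (13 - 82*(-79)) - 33526 = (13 + 6478) - 33526 = 6491 - 33526 = -27035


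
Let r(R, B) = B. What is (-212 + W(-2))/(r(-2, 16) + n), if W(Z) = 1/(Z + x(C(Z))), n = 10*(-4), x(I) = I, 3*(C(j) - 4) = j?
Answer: 845/96 ≈ 8.8021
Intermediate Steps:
C(j) = 4 + j/3
n = -40
W(Z) = 1/(4 + 4*Z/3) (W(Z) = 1/(Z + (4 + Z/3)) = 1/(4 + 4*Z/3))
(-212 + W(-2))/(r(-2, 16) + n) = (-212 + 3/(4*(3 - 2)))/(16 - 40) = (-212 + (¾)/1)/(-24) = (-212 + (¾)*1)*(-1/24) = (-212 + ¾)*(-1/24) = -845/4*(-1/24) = 845/96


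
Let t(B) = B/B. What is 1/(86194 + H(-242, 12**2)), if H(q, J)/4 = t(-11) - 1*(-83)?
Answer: 1/86530 ≈ 1.1557e-5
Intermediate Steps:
t(B) = 1
H(q, J) = 336 (H(q, J) = 4*(1 - 1*(-83)) = 4*(1 + 83) = 4*84 = 336)
1/(86194 + H(-242, 12**2)) = 1/(86194 + 336) = 1/86530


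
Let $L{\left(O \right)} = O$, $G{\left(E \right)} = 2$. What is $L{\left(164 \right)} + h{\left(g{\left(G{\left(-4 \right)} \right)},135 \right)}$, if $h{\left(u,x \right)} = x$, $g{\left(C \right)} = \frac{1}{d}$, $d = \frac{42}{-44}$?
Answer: $299$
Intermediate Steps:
$d = - \frac{21}{22}$ ($d = 42 \left(- \frac{1}{44}\right) = - \frac{21}{22} \approx -0.95455$)
$g{\left(C \right)} = - \frac{22}{21}$ ($g{\left(C \right)} = \frac{1}{- \frac{21}{22}} = - \frac{22}{21}$)
$L{\left(164 \right)} + h{\left(g{\left(G{\left(-4 \right)} \right)},135 \right)} = 164 + 135 = 299$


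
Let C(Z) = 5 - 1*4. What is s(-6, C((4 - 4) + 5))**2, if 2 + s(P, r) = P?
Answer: 64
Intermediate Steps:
C(Z) = 1 (C(Z) = 5 - 4 = 1)
s(P, r) = -2 + P
s(-6, C((4 - 4) + 5))**2 = (-2 - 6)**2 = (-8)**2 = 64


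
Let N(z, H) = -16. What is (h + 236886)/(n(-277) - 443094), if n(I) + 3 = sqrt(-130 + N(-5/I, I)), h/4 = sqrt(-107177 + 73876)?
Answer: 2*(-118443*I + 2*sqrt(33301))/(sqrt(146) + 443097*I) ≈ -0.53461 - 0.0016619*I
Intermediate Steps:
h = 4*I*sqrt(33301) (h = 4*sqrt(-107177 + 73876) = 4*sqrt(-33301) = 4*(I*sqrt(33301)) = 4*I*sqrt(33301) ≈ 729.94*I)
n(I) = -3 + I*sqrt(146) (n(I) = -3 + sqrt(-130 - 16) = -3 + sqrt(-146) = -3 + I*sqrt(146))
(h + 236886)/(n(-277) - 443094) = (4*I*sqrt(33301) + 236886)/((-3 + I*sqrt(146)) - 443094) = (236886 + 4*I*sqrt(33301))/(-443097 + I*sqrt(146))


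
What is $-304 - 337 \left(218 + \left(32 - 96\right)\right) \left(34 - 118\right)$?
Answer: $4359128$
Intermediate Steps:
$-304 - 337 \left(218 + \left(32 - 96\right)\right) \left(34 - 118\right) = -304 - 337 \left(218 - 64\right) \left(-84\right) = -304 - 337 \cdot 154 \left(-84\right) = -304 - -4359432 = -304 + 4359432 = 4359128$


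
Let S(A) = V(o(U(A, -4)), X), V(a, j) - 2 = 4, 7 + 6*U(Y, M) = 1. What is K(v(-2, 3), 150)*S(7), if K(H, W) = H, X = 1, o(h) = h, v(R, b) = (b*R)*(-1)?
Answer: 36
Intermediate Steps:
v(R, b) = -R*b (v(R, b) = (R*b)*(-1) = -R*b)
U(Y, M) = -1 (U(Y, M) = -7/6 + (⅙)*1 = -7/6 + ⅙ = -1)
V(a, j) = 6 (V(a, j) = 2 + 4 = 6)
S(A) = 6
K(v(-2, 3), 150)*S(7) = -1*(-2)*3*6 = 6*6 = 36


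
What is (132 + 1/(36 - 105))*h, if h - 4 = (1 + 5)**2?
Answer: 364280/69 ≈ 5279.4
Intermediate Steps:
h = 40 (h = 4 + (1 + 5)**2 = 4 + 6**2 = 4 + 36 = 40)
(132 + 1/(36 - 105))*h = (132 + 1/(36 - 105))*40 = (132 + 1/(-69))*40 = (132 - 1/69)*40 = (9107/69)*40 = 364280/69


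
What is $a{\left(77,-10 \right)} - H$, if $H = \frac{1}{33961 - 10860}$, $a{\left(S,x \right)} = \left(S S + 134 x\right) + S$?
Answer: $\frac{107789265}{23101} \approx 4666.0$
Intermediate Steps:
$a{\left(S,x \right)} = S + S^{2} + 134 x$ ($a{\left(S,x \right)} = \left(S^{2} + 134 x\right) + S = S + S^{2} + 134 x$)
$H = \frac{1}{23101} \approx 4.3288 \cdot 10^{-5}$
$a{\left(77,-10 \right)} - H = \left(77 + 77^{2} + 134 \left(-10\right)\right) - \frac{1}{23101} = \left(77 + 5929 - 1340\right) - \frac{1}{23101} = 4666 - \frac{1}{23101} = \frac{107789265}{23101}$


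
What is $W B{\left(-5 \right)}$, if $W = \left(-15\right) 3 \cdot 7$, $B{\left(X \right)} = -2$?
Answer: $630$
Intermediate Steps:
$W = -315$ ($W = \left(-45\right) 7 = -315$)
$W B{\left(-5 \right)} = \left(-315\right) \left(-2\right) = 630$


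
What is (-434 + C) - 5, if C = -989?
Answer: -1428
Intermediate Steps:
(-434 + C) - 5 = (-434 - 989) - 5 = -1423 - 5 = -1428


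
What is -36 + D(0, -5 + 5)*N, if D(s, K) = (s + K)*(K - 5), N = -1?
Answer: -36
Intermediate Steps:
D(s, K) = (-5 + K)*(K + s) (D(s, K) = (K + s)*(-5 + K) = (-5 + K)*(K + s))
-36 + D(0, -5 + 5)*N = -36 + ((-5 + 5)**2 - 5*(-5 + 5) - 5*0 + (-5 + 5)*0)*(-1) = -36 + (0**2 - 5*0 + 0 + 0*0)*(-1) = -36 + (0 + 0 + 0 + 0)*(-1) = -36 + 0*(-1) = -36 + 0 = -36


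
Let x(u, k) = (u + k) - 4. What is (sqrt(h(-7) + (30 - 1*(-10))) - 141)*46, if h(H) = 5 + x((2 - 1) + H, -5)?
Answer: -6486 + 46*sqrt(30) ≈ -6234.0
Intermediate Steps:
x(u, k) = -4 + k + u (x(u, k) = (k + u) - 4 = -4 + k + u)
h(H) = -3 + H (h(H) = 5 + (-4 - 5 + ((2 - 1) + H)) = 5 + (-4 - 5 + (1 + H)) = 5 + (-8 + H) = -3 + H)
(sqrt(h(-7) + (30 - 1*(-10))) - 141)*46 = (sqrt((-3 - 7) + (30 - 1*(-10))) - 141)*46 = (sqrt(-10 + (30 + 10)) - 141)*46 = (sqrt(-10 + 40) - 141)*46 = (sqrt(30) - 141)*46 = (-141 + sqrt(30))*46 = -6486 + 46*sqrt(30)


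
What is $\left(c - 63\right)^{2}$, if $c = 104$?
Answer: $1681$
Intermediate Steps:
$\left(c - 63\right)^{2} = \left(104 - 63\right)^{2} = 41^{2} = 1681$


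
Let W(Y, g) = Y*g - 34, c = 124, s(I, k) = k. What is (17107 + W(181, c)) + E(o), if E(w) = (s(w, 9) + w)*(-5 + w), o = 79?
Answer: 46029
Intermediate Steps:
W(Y, g) = -34 + Y*g
E(w) = (-5 + w)*(9 + w) (E(w) = (9 + w)*(-5 + w) = (-5 + w)*(9 + w))
(17107 + W(181, c)) + E(o) = (17107 + (-34 + 181*124)) + (-45 + 79**2 + 4*79) = (17107 + (-34 + 22444)) + (-45 + 6241 + 316) = (17107 + 22410) + 6512 = 39517 + 6512 = 46029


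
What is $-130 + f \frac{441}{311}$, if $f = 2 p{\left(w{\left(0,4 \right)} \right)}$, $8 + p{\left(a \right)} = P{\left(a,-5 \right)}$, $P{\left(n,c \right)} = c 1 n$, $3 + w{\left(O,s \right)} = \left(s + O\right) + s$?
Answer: $- \frac{69536}{311} \approx -223.59$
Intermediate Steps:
$w{\left(O,s \right)} = -3 + O + 2 s$ ($w{\left(O,s \right)} = -3 + \left(\left(s + O\right) + s\right) = -3 + \left(\left(O + s\right) + s\right) = -3 + \left(O + 2 s\right) = -3 + O + 2 s$)
$P{\left(n,c \right)} = c n$
$p{\left(a \right)} = -8 - 5 a$
$f = -66$ ($f = 2 \left(-8 - 5 \left(-3 + 0 + 2 \cdot 4\right)\right) = 2 \left(-8 - 5 \left(-3 + 0 + 8\right)\right) = 2 \left(-8 - 25\right) = 2 \left(-33\right) = -66$)
$-130 + f \frac{441}{311} = -130 - 66 \cdot \frac{441}{311} = -130 - 66 \cdot 441 \cdot \frac{1}{311} = -130 - \frac{29106}{311} = - \frac{69536}{311}$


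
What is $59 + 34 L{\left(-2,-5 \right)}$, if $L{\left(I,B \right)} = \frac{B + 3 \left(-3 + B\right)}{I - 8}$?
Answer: $\frac{788}{5} \approx 157.6$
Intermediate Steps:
$L{\left(I,B \right)} = \frac{-9 + 4 B}{-8 + I}$ ($L{\left(I,B \right)} = \frac{B + \left(-9 + 3 B\right)}{-8 + I} = \frac{-9 + 4 B}{-8 + I}$)
$59 + 34 L{\left(-2,-5 \right)} = 59 + 34 \frac{-9 + 4 \left(-5\right)}{-8 - 2} = 59 + 34 \frac{-9 - 20}{-10} = 59 + 34 \left(\left(- \frac{1}{10}\right) \left(-29\right)\right) = 59 + 34 \cdot \frac{29}{10} = 59 + \frac{493}{5} = \frac{788}{5}$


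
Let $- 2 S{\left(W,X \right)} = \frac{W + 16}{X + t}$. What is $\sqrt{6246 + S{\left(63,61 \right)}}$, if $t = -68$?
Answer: $\frac{\sqrt{1225322}}{14} \approx 79.067$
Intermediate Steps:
$S{\left(W,X \right)} = - \frac{16 + W}{2 \left(-68 + X\right)}$ ($S{\left(W,X \right)} = - \frac{\left(W + 16\right) \frac{1}{X - 68}}{2} = - \frac{\left(16 + W\right) \frac{1}{-68 + X}}{2} = - \frac{\frac{1}{-68 + X} \left(16 + W\right)}{2} = - \frac{16 + W}{2 \left(-68 + X\right)}$)
$\sqrt{6246 + S{\left(63,61 \right)}} = \sqrt{6246 + \frac{-16 - 63}{2 \left(-68 + 61\right)}} = \sqrt{6246 + \frac{-16 - 63}{2 \left(-7\right)}} = \sqrt{6246 + \frac{1}{2} \left(- \frac{1}{7}\right) \left(-79\right)} = \sqrt{6246 + \frac{79}{14}} = \sqrt{\frac{87523}{14}} = \frac{\sqrt{1225322}}{14}$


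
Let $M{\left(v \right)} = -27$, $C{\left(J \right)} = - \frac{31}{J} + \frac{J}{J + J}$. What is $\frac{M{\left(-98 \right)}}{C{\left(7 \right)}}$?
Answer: $\frac{378}{55} \approx 6.8727$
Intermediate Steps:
$C{\left(J \right)} = \frac{1}{2} - \frac{31}{J}$ ($C{\left(J \right)} = - \frac{31}{J} + \frac{J}{2 J} = - \frac{31}{J} + J \frac{1}{2 J} = - \frac{31}{J} + \frac{1}{2} = \frac{1}{2} - \frac{31}{J}$)
$\frac{M{\left(-98 \right)}}{C{\left(7 \right)}} = - \frac{27}{\frac{1}{2} \cdot \frac{1}{7} \left(-62 + 7\right)} = - \frac{27}{\frac{1}{2} \cdot \frac{1}{7} \left(-55\right)} = - \frac{27}{- \frac{55}{14}} = \left(-27\right) \left(- \frac{14}{55}\right) = \frac{378}{55}$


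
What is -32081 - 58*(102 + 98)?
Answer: -43681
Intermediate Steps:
-32081 - 58*(102 + 98) = -32081 - 58*200 = -32081 - 1*11600 = -32081 - 11600 = -43681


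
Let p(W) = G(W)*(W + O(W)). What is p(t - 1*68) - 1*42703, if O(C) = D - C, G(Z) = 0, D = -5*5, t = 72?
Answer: -42703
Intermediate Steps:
D = -25
O(C) = -25 - C
p(W) = 0 (p(W) = 0*(W + (-25 - W)) = 0*(-25) = 0)
p(t - 1*68) - 1*42703 = 0 - 1*42703 = 0 - 42703 = -42703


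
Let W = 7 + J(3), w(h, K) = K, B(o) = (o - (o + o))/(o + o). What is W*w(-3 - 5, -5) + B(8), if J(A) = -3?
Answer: -41/2 ≈ -20.500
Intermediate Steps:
B(o) = -½ (B(o) = (o - 2*o)/((2*o)) = (o - 2*o)*(1/(2*o)) = (-o)*(1/(2*o)) = -½)
W = 4 (W = 7 - 3 = 4)
W*w(-3 - 5, -5) + B(8) = 4*(-5) - ½ = -20 - ½ = -41/2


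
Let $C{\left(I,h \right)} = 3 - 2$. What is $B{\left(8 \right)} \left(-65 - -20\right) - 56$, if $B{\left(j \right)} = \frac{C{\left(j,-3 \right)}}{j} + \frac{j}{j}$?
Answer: $- \frac{853}{8} \approx -106.63$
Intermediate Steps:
$C{\left(I,h \right)} = 1$ ($C{\left(I,h \right)} = 3 - 2 = 1$)
$B{\left(j \right)} = 1 + \frac{1}{j}$ ($B{\left(j \right)} = 1 \frac{1}{j} + \frac{j}{j} = \frac{1}{j} + 1 = 1 + \frac{1}{j}$)
$B{\left(8 \right)} \left(-65 - -20\right) - 56 = \frac{1 + 8}{8} \left(-65 - -20\right) - 56 = \frac{1}{8} \cdot 9 \left(-65 + 20\right) - 56 = \frac{9}{8} \left(-45\right) - 56 = - \frac{405}{8} - 56 = - \frac{853}{8}$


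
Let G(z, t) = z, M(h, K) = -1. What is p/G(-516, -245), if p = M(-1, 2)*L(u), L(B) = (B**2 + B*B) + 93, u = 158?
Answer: 50021/516 ≈ 96.940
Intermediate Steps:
L(B) = 93 + 2*B**2 (L(B) = (B**2 + B**2) + 93 = 2*B**2 + 93 = 93 + 2*B**2)
p = -50021 (p = -(93 + 2*158**2) = -(93 + 2*24964) = -(93 + 49928) = -1*50021 = -50021)
p/G(-516, -245) = -50021/(-516) = -50021*(-1/516) = 50021/516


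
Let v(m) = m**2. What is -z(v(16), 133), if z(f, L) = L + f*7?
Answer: -1925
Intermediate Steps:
z(f, L) = L + 7*f
-z(v(16), 133) = -(133 + 7*16**2) = -(133 + 7*256) = -(133 + 1792) = -1*1925 = -1925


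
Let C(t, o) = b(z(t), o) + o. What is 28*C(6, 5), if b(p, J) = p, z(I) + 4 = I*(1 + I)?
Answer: 1204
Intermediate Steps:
z(I) = -4 + I*(1 + I)
C(t, o) = -4 + o + t + t**2 (C(t, o) = (-4 + t + t**2) + o = -4 + o + t + t**2)
28*C(6, 5) = 28*(-4 + 5 + 6 + 6**2) = 28*(-4 + 5 + 6 + 36) = 28*43 = 1204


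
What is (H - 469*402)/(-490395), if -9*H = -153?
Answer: 188521/490395 ≈ 0.38443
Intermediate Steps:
H = 17 (H = -⅑*(-153) = 17)
(H - 469*402)/(-490395) = (17 - 469*402)/(-490395) = (17 - 188538)*(-1/490395) = -188521*(-1/490395) = 188521/490395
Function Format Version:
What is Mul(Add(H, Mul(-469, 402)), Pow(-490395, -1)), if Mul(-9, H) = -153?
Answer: Rational(188521, 490395) ≈ 0.38443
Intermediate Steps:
H = 17 (H = Mul(Rational(-1, 9), -153) = 17)
Mul(Add(H, Mul(-469, 402)), Pow(-490395, -1)) = Mul(Add(17, Mul(-469, 402)), Pow(-490395, -1)) = Mul(Add(17, -188538), Rational(-1, 490395)) = Mul(-188521, Rational(-1, 490395)) = Rational(188521, 490395)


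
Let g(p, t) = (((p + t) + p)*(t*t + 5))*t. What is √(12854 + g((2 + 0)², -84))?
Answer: √45090278 ≈ 6714.9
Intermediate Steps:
g(p, t) = t*(5 + t²)*(t + 2*p) (g(p, t) = ((t + 2*p)*(t² + 5))*t = ((t + 2*p)*(5 + t²))*t = ((5 + t²)*(t + 2*p))*t = t*(5 + t²)*(t + 2*p))
√(12854 + g((2 + 0)², -84)) = √(12854 - 84*((-84)³ + 5*(-84) + 10*(2 + 0)² + 2*(2 + 0)²*(-84)²)) = √(12854 - 84*(-592704 - 420 + 10*2² + 2*2²*7056)) = √(12854 - 84*(-592704 - 420 + 10*4 + 2*4*7056)) = √(12854 - 84*(-592704 - 420 + 40 + 56448)) = √(12854 - 84*(-536636)) = √(12854 + 45077424) = √45090278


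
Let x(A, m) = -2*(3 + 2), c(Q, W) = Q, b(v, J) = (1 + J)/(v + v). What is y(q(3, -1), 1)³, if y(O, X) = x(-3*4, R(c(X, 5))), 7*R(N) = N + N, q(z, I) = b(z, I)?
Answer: -1000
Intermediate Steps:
b(v, J) = (1 + J)/(2*v) (b(v, J) = (1 + J)/((2*v)) = (1 + J)*(1/(2*v)) = (1 + J)/(2*v))
q(z, I) = (1 + I)/(2*z)
R(N) = 2*N/7 (R(N) = (N + N)/7 = (2*N)/7 = 2*N/7)
x(A, m) = -10 (x(A, m) = -2*5 = -10)
y(O, X) = -10
y(q(3, -1), 1)³ = (-10)³ = -1000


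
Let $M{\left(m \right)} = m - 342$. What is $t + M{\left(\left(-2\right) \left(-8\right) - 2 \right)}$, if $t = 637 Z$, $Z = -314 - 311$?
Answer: $-398453$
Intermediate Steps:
$Z = -625$
$t = -398125$ ($t = 637 \left(-625\right) = -398125$)
$M{\left(m \right)} = -342 + m$
$t + M{\left(\left(-2\right) \left(-8\right) - 2 \right)} = -398125 - 328 = -398453$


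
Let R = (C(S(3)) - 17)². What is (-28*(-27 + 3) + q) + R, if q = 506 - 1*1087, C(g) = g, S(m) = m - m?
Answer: 380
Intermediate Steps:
S(m) = 0
R = 289 (R = (0 - 17)² = (-17)² = 289)
q = -581 (q = 506 - 1087 = -581)
(-28*(-27 + 3) + q) + R = (-28*(-27 + 3) - 581) + 289 = (-28*(-24) - 581) + 289 = (672 - 581) + 289 = 91 + 289 = 380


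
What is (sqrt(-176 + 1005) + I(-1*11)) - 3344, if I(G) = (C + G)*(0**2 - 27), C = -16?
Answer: -2615 + sqrt(829) ≈ -2586.2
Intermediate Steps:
I(G) = 432 - 27*G (I(G) = (-16 + G)*(0**2 - 27) = (-16 + G)*(0 - 27) = (-16 + G)*(-27) = 432 - 27*G)
(sqrt(-176 + 1005) + I(-1*11)) - 3344 = (sqrt(-176 + 1005) + (432 - (-27)*11)) - 3344 = (sqrt(829) + (432 - 27*(-11))) - 3344 = (sqrt(829) + (432 + 297)) - 3344 = (sqrt(829) + 729) - 3344 = (729 + sqrt(829)) - 3344 = -2615 + sqrt(829)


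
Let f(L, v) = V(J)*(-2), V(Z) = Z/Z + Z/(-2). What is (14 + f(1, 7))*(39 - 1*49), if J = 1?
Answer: -130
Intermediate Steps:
V(Z) = 1 - Z/2 (V(Z) = 1 + Z*(-½) = 1 - Z/2)
f(L, v) = -1 (f(L, v) = (1 - ½*1)*(-2) = (1 - ½)*(-2) = (½)*(-2) = -1)
(14 + f(1, 7))*(39 - 1*49) = (14 - 1)*(39 - 1*49) = 13*(39 - 49) = 13*(-10) = -130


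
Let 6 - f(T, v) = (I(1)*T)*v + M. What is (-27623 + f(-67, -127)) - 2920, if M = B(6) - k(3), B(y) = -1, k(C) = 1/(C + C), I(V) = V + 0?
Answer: -234269/6 ≈ -39045.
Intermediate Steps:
I(V) = V
k(C) = 1/(2*C)
M = -7/6 (M = -1 - 1/(2*3) = -1 - 1*1/6 = -1 - 1/6 = -7/6 ≈ -1.1667)
f(T, v) = 43/6 - T*v (f(T, v) = 6 - ((1*T)*v - 7/6) = 6 - (T*v - 7/6) = 6 - (-7/6 + T*v) = 6 + (7/6 - T*v) = 43/6 - T*v)
(-27623 + f(-67, -127)) - 2920 = (-27623 + (43/6 - 1*(-67)*(-127))) - 2920 = (-27623 + (43/6 - 8509)) - 2920 = (-27623 - 51011/6) - 2920 = -216749/6 - 2920 = -234269/6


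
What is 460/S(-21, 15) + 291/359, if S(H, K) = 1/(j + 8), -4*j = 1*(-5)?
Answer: 1527836/359 ≈ 4255.8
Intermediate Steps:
j = 5/4 (j = -(-5)/4 = -¼*(-5) = 5/4 ≈ 1.2500)
S(H, K) = 4/37 (S(H, K) = 1/(5/4 + 8) = 1/(37/4) = 4/37)
460/S(-21, 15) + 291/359 = 460/(4/37) + 291/359 = 460*(37/4) + 291*(1/359) = 4255 + 291/359 = 1527836/359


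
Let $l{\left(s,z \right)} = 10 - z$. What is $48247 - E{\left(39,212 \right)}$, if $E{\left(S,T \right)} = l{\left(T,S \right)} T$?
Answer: $54395$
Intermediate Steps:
$E{\left(S,T \right)} = T \left(10 - S\right)$ ($E{\left(S,T \right)} = \left(10 - S\right) T = T \left(10 - S\right)$)
$48247 - E{\left(39,212 \right)} = 48247 - 212 \left(10 - 39\right) = 48247 - 212 \left(-29\right) = 48247 - -6148 = 48247 + 6148 = 54395$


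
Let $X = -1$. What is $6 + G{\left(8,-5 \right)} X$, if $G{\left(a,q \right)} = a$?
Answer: $-2$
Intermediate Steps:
$6 + G{\left(8,-5 \right)} X = 6 + 8 \left(-1\right) = 6 - 8 = -2$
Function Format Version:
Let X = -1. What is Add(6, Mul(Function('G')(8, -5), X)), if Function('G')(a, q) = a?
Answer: -2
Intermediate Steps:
Add(6, Mul(Function('G')(8, -5), X)) = Add(6, Mul(8, -1)) = Add(6, -8) = -2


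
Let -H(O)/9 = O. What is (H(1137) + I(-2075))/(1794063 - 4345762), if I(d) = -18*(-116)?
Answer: 8145/2551699 ≈ 0.0031920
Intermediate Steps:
I(d) = 2088
H(O) = -9*O
(H(1137) + I(-2075))/(1794063 - 4345762) = (-9*1137 + 2088)/(1794063 - 4345762) = (-10233 + 2088)/(-2551699) = -8145*(-1/2551699) = 8145/2551699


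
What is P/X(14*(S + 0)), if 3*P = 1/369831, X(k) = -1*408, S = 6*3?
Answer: -1/452673144 ≈ -2.2091e-9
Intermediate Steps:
S = 18
X(k) = -408
P = 1/1109493 (P = (⅓)/369831 = (⅓)*(1/369831) = 1/1109493 ≈ 9.0131e-7)
P/X(14*(S + 0)) = (1/1109493)/(-408) = (1/1109493)*(-1/408) = -1/452673144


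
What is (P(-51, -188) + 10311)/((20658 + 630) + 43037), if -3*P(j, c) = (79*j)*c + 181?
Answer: -29068/7719 ≈ -3.7658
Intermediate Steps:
P(j, c) = -181/3 - 79*c*j/3 (P(j, c) = -((79*j)*c + 181)/3 = -(79*c*j + 181)/3 = -(181 + 79*c*j)/3 = -181/3 - 79*c*j/3)
(P(-51, -188) + 10311)/((20658 + 630) + 43037) = ((-181/3 - 79/3*(-188)*(-51)) + 10311)/((20658 + 630) + 43037) = ((-181/3 - 252484) + 10311)/(21288 + 43037) = (-757633/3 + 10311)/64325 = -726700/3*1/64325 = -29068/7719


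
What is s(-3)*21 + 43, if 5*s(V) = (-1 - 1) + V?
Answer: 22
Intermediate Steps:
s(V) = -2/5 + V/5 (s(V) = ((-1 - 1) + V)/5 = (-2 + V)/5 = -2/5 + V/5)
s(-3)*21 + 43 = (-2/5 + (1/5)*(-3))*21 + 43 = (-2/5 - 3/5)*21 + 43 = -1*21 + 43 = -21 + 43 = 22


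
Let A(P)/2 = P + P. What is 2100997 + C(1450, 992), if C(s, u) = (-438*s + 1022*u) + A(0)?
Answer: 2479721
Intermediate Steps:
A(P) = 4*P (A(P) = 2*(P + P) = 2*(2*P) = 4*P)
C(s, u) = -438*s + 1022*u (C(s, u) = (-438*s + 1022*u) + 4*0 = (-438*s + 1022*u) + 0 = -438*s + 1022*u)
2100997 + C(1450, 992) = 2100997 + (-438*1450 + 1022*992) = 2100997 + (-635100 + 1013824) = 2100997 + 378724 = 2479721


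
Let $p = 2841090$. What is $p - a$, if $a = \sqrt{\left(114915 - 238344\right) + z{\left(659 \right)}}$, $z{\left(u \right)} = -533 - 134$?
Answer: $2841090 - 8 i \sqrt{1939} \approx 2.8411 \cdot 10^{6} - 352.27 i$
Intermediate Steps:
$z{\left(u \right)} = -667$ ($z{\left(u \right)} = -533 - 134 = -667$)
$a = 8 i \sqrt{1939}$ ($a = \sqrt{\left(114915 - 238344\right) - 667} = \sqrt{-123429 - 667} = \sqrt{-124096} = 8 i \sqrt{1939} \approx 352.27 i$)
$p - a = 2841090 - 8 i \sqrt{1939}$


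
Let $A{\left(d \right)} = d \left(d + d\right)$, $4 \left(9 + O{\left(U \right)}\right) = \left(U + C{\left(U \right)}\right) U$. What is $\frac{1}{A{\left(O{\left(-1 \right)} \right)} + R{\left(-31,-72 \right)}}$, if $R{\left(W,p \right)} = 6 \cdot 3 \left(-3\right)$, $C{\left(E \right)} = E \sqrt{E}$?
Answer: $\frac{1584}{158041} + \frac{140 i}{158041} \approx 0.010023 + 0.00088585 i$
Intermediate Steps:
$C{\left(E \right)} = E^{\frac{3}{2}}$
$O{\left(U \right)} = -9 + \frac{U \left(U + U^{\frac{3}{2}}\right)}{4}$ ($O{\left(U \right)} = -9 + \frac{\left(U + U^{\frac{3}{2}}\right) U}{4} = -9 + \frac{U \left(U + U^{\frac{3}{2}}\right)}{4}$)
$R{\left(W,p \right)} = -54$ ($R{\left(W,p \right)} = 18 \left(-3\right) = -54$)
$A{\left(d \right)} = 2 d^{2}$ ($A{\left(d \right)} = d 2 d = 2 d^{2}$)
$\frac{1}{A{\left(O{\left(-1 \right)} \right)} + R{\left(-31,-72 \right)}} = \frac{1}{2 \left(-9 + \frac{\left(-1\right)^{2}}{4} + \frac{\left(-1\right)^{\frac{5}{2}}}{4}\right)^{2} - 54} = \frac{1}{2 \left(-9 + \frac{1}{4} \cdot 1 + \frac{i}{4}\right)^{2} - 54} = \frac{1}{2 \left(-9 + \frac{1}{4} + \frac{i}{4}\right)^{2} - 54} = \frac{1}{2 \left(- \frac{35}{4} + \frac{i}{4}\right)^{2} - 54} = \frac{1}{-54 + 2 \left(- \frac{35}{4} + \frac{i}{4}\right)^{2}}$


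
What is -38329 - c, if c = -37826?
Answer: -503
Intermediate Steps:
-38329 - c = -38329 - 1*(-37826) = -38329 + 37826 = -503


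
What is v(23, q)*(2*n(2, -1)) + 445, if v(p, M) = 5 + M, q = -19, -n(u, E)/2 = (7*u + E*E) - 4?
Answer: 1061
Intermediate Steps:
n(u, E) = 8 - 14*u - 2*E**2 (n(u, E) = -2*((7*u + E*E) - 4) = -2*((7*u + E**2) - 4) = -2*((E**2 + 7*u) - 4) = -2*(-4 + E**2 + 7*u) = 8 - 14*u - 2*E**2)
v(23, q)*(2*n(2, -1)) + 445 = (5 - 19)*(2*(8 - 14*2 - 2*(-1)**2)) + 445 = -28*(8 - 28 - 2*1) + 445 = -28*(8 - 28 - 2) + 445 = -28*(-22) + 445 = -14*(-44) + 445 = 616 + 445 = 1061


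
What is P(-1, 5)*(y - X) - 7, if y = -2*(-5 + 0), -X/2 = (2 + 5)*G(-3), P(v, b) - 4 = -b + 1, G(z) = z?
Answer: -7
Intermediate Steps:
P(v, b) = 5 - b (P(v, b) = 4 + (-b + 1) = 4 + (1 - b) = 5 - b)
X = 42 (X = -2*(2 + 5)*(-3) = -14*(-3) = -2*(-21) = 42)
y = 10 (y = -2*(-5) = 10)
P(-1, 5)*(y - X) - 7 = (5 - 1*5)*(10 - 1*42) - 7 = (5 - 5)*(10 - 42) - 7 = 0*(-32) - 7 = 0 - 7 = -7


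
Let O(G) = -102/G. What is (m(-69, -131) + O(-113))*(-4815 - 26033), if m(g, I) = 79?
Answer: -278526592/113 ≈ -2.4648e+6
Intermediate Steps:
(m(-69, -131) + O(-113))*(-4815 - 26033) = (79 - 102/(-113))*(-4815 - 26033) = (79 - 102*(-1/113))*(-30848) = (79 + 102/113)*(-30848) = (9029/113)*(-30848) = -278526592/113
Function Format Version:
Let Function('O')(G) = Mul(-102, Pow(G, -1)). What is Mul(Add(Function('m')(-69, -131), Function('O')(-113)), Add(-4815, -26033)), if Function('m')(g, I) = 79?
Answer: Rational(-278526592, 113) ≈ -2.4648e+6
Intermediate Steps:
Mul(Add(Function('m')(-69, -131), Function('O')(-113)), Add(-4815, -26033)) = Mul(Add(79, Mul(-102, Pow(-113, -1))), Add(-4815, -26033)) = Mul(Add(79, Mul(-102, Rational(-1, 113))), -30848) = Mul(Add(79, Rational(102, 113)), -30848) = Mul(Rational(9029, 113), -30848) = Rational(-278526592, 113)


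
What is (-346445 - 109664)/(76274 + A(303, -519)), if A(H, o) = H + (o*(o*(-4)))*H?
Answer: 456109/326388955 ≈ 0.0013974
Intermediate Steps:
A(H, o) = H - 4*H*o² (A(H, o) = H + (o*(-4*o))*H = H + (-4*o²)*H = H - 4*H*o²)
(-346445 - 109664)/(76274 + A(303, -519)) = (-346445 - 109664)/(76274 + 303*(1 - 4*(-519)²)) = -456109/(76274 + 303*(1 - 4*269361)) = -456109/(76274 + 303*(1 - 1077444)) = -456109/(76274 + 303*(-1077443)) = -456109/(76274 - 326465229) = -456109/(-326388955) = -456109*(-1/326388955) = 456109/326388955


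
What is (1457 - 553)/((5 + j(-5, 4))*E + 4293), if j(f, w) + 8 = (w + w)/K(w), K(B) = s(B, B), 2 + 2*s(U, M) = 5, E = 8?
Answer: 2712/12935 ≈ 0.20966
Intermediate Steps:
s(U, M) = 3/2 (s(U, M) = -1 + (½)*5 = -1 + 5/2 = 3/2)
K(B) = 3/2
j(f, w) = -8 + 4*w/3 (j(f, w) = -8 + (w + w)/(3/2) = -8 + (2*w)*(⅔) = -8 + 4*w/3)
(1457 - 553)/((5 + j(-5, 4))*E + 4293) = (1457 - 553)/((5 + (-8 + (4/3)*4))*8 + 4293) = 904/((5 + (-8 + 16/3))*8 + 4293) = 904/((5 - 8/3)*8 + 4293) = 904/((7/3)*8 + 4293) = 904/(56/3 + 4293) = 904/(12935/3) = 904*(3/12935) = 2712/12935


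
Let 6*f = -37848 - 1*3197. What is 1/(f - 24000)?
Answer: -6/185045 ≈ -3.2425e-5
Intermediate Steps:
f = -41045/6 (f = (-37848 - 1*3197)/6 = (-37848 - 3197)/6 = (1/6)*(-41045) = -41045/6 ≈ -6840.8)
1/(f - 24000) = 1/(-41045/6 - 24000) = 1/(-185045/6) = -6/185045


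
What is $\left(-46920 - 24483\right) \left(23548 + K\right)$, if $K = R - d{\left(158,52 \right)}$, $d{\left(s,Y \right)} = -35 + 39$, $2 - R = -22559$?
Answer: $-3292035315$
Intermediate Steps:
$R = 22561$ ($R = 2 - -22559 = 2 + 22559 = 22561$)
$d{\left(s,Y \right)} = 4$
$K = 22557$ ($K = 22561 - 4 = 22557$)
$\left(-46920 - 24483\right) \left(23548 + K\right) = \left(-46920 - 24483\right) \left(23548 + 22557\right) = \left(-71403\right) 46105 = -3292035315$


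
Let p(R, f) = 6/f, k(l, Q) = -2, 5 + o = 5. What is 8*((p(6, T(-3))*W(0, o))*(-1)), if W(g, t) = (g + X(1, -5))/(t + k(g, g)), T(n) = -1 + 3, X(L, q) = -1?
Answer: -12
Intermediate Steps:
o = 0 (o = -5 + 5 = 0)
T(n) = 2
W(g, t) = (-1 + g)/(-2 + t) (W(g, t) = (g - 1)/(t - 2) = (-1 + g)/(-2 + t))
8*((p(6, T(-3))*W(0, o))*(-1)) = 8*(((6/2)*((-1 + 0)/(-2 + 0)))*(-1)) = 8*(((6*(½))*(-1/(-2)))*(-1)) = 8*((3*(-½*(-1)))*(-1)) = 8*((3*(½))*(-1)) = 8*((3/2)*(-1)) = 8*(-3/2) = -12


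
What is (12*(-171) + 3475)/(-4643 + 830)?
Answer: -1423/3813 ≈ -0.37320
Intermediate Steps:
(12*(-171) + 3475)/(-4643 + 830) = (-2052 + 3475)/(-3813) = 1423*(-1/3813) = -1423/3813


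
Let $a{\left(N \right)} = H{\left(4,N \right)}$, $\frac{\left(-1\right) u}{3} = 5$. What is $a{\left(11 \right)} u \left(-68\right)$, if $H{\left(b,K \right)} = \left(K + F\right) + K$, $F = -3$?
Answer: $19380$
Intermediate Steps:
$H{\left(b,K \right)} = -3 + 2 K$ ($H{\left(b,K \right)} = \left(K - 3\right) + K = \left(-3 + K\right) + K = -3 + 2 K$)
$u = -15$ ($u = \left(-3\right) 5 = -15$)
$a{\left(N \right)} = -3 + 2 N$
$a{\left(11 \right)} u \left(-68\right) = \left(-3 + 2 \cdot 11\right) \left(-15\right) \left(-68\right) = \left(-3 + 22\right) \left(-15\right) \left(-68\right) = 19 \left(-15\right) \left(-68\right) = \left(-285\right) \left(-68\right) = 19380$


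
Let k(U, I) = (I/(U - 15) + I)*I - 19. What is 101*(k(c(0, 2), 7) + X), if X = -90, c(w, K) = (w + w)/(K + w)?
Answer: -95849/15 ≈ -6389.9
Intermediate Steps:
c(w, K) = 2*w/(K + w) (c(w, K) = (2*w)/(K + w) = 2*w/(K + w))
k(U, I) = -19 + I*(I + I/(-15 + U)) (k(U, I) = (I/(-15 + U) + I)*I - 19 = (I + I/(-15 + U))*I - 19 = I*(I + I/(-15 + U)) - 19 = -19 + I*(I + I/(-15 + U)))
101*(k(c(0, 2), 7) + X) = 101*((285 - 38*0/(2 + 0) - 14*7² + (2*0/(2 + 0))*7²)/(-15 + 2*0/(2 + 0)) - 90) = 101*((285 - 38*0/2 - 14*49 + (2*0/2)*49)/(-15 + 2*0/2) - 90) = 101*((285 - 38*0/2 - 686 + (2*0*(½))*49)/(-15 + 2*0*(½)) - 90) = 101*((285 - 19*0 - 686 + 0*49)/(-15 + 0) - 90) = 101*((285 + 0 - 686 + 0)/(-15) - 90) = 101*(-1/15*(-401) - 90) = 101*(401/15 - 90) = 101*(-949/15) = -95849/15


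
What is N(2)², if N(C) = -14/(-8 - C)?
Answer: 49/25 ≈ 1.9600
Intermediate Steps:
N(2)² = (14/(8 + 2))² = (14/10)² = (14*(⅒))² = (7/5)² = 49/25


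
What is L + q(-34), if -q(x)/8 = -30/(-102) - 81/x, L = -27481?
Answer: -467541/17 ≈ -27502.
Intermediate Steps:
q(x) = -40/17 + 648/x (q(x) = -8*(-30/(-102) - 81/x) = -8*(-30*(-1/102) - 81/x) = -8*(5/17 - 81/x) = -40/17 + 648/x)
L + q(-34) = -27481 + (-40/17 + 648/(-34)) = -27481 + (-40/17 + 648*(-1/34)) = -27481 + (-40/17 - 324/17) = -27481 - 364/17 = -467541/17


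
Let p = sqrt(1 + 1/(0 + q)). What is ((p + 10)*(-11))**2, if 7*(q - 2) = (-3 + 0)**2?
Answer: 281930/23 + 2420*sqrt(690)/23 ≈ 15022.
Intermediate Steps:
q = 23/7 (q = 2 + (-3 + 0)**2/7 = 2 + (1/7)*(-3)**2 = 2 + (1/7)*9 = 2 + 9/7 = 23/7 ≈ 3.2857)
p = sqrt(690)/23 (p = sqrt(1 + 1/(0 + 23/7)) = sqrt(1 + 1/(23/7)) = sqrt(1 + 7/23) = sqrt(30/23) = sqrt(690)/23 ≈ 1.1421)
((p + 10)*(-11))**2 = ((sqrt(690)/23 + 10)*(-11))**2 = ((10 + sqrt(690)/23)*(-11))**2 = (-110 - 11*sqrt(690)/23)**2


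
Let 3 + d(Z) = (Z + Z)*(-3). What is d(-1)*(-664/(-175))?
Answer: 1992/175 ≈ 11.383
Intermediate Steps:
d(Z) = -3 - 6*Z (d(Z) = -3 + (Z + Z)*(-3) = -3 + (2*Z)*(-3) = -3 - 6*Z)
d(-1)*(-664/(-175)) = (-3 - 6*(-1))*(-664/(-175)) = (-3 + 6)*(-664*(-1/175)) = 3*(664/175) = 1992/175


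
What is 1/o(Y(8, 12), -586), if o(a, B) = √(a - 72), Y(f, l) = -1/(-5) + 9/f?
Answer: -2*I*√28270/2827 ≈ -0.11895*I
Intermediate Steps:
Y(f, l) = ⅕ + 9/f (Y(f, l) = -1*(-⅕) + 9/f = ⅕ + 9/f)
o(a, B) = √(-72 + a)
1/o(Y(8, 12), -586) = 1/(√(-72 + (⅕)*(45 + 8)/8)) = 1/(√(-72 + (⅕)*(⅛)*53)) = 1/(√(-72 + 53/40)) = 1/(√(-2827/40)) = 1/(I*√28270/20) = -2*I*√28270/2827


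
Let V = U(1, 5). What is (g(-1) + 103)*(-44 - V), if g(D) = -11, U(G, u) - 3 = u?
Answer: -4784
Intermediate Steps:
U(G, u) = 3 + u
V = 8 (V = 3 + 5 = 8)
(g(-1) + 103)*(-44 - V) = (-11 + 103)*(-44 - 1*8) = 92*(-44 - 8) = 92*(-52) = -4784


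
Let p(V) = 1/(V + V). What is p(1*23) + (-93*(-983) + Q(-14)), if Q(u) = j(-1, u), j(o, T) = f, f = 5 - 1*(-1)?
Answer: 4205551/46 ≈ 91425.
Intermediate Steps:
f = 6 (f = 5 + 1 = 6)
j(o, T) = 6
Q(u) = 6
p(V) = 1/(2*V)
p(1*23) + (-93*(-983) + Q(-14)) = 1/(2*((1*23))) + (-93*(-983) + 6) = (1/2)/23 + (91419 + 6) = (1/2)*(1/23) + 91425 = 1/46 + 91425 = 4205551/46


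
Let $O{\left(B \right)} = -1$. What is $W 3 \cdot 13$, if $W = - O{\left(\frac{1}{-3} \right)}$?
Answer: $39$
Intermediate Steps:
$W = 1$ ($W = \left(-1\right) \left(-1\right) = 1$)
$W 3 \cdot 13 = 1 \cdot 3 \cdot 13 = 3 \cdot 13 = 39$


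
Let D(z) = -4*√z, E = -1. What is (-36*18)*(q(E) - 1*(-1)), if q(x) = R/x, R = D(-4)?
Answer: -648 - 5184*I ≈ -648.0 - 5184.0*I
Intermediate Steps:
R = -8*I ≈ -8.0*I
q(x) = -8*I/x (q(x) = (-8*I)/x = -8*I/x)
(-36*18)*(q(E) - 1*(-1)) = (-36*18)*(-8*I/(-1) - 1*(-1)) = -648*(-8*I*(-1) + 1) = -648*(8*I + 1) = -648*(1 + 8*I) = -648 - 5184*I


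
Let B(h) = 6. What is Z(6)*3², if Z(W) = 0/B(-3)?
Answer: 0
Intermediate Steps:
Z(W) = 0 (Z(W) = 0/6 = 0*(⅙) = 0)
Z(6)*3² = 0*3² = 0*9 = 0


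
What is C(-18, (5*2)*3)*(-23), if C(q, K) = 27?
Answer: -621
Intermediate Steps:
C(-18, (5*2)*3)*(-23) = 27*(-23) = -621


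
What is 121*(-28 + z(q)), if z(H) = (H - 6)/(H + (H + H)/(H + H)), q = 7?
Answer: -26983/8 ≈ -3372.9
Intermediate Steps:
z(H) = (-6 + H)/(1 + H) (z(H) = (-6 + H)/(H + (2*H)/((2*H))) = (-6 + H)/(H + (2*H)*(1/(2*H))) = (-6 + H)/(H + 1) = (-6 + H)/(1 + H))
121*(-28 + z(q)) = 121*(-28 + (-6 + 7)/(1 + 7)) = 121*(-28 + 1/8) = 121*(-223/8) = -26983/8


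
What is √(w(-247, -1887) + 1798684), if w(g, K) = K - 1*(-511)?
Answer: 2*√449327 ≈ 1340.6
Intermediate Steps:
w(g, K) = 511 + K (w(g, K) = K + 511 = 511 + K)
√(w(-247, -1887) + 1798684) = √((511 - 1887) + 1798684) = √(-1376 + 1798684) = √1797308 = 2*√449327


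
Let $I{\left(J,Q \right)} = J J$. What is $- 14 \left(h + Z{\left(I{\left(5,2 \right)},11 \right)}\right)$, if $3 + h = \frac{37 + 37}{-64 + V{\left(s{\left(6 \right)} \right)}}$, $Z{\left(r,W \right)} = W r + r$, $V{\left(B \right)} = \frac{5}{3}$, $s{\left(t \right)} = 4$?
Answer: $- \frac{774438}{187} \approx -4141.4$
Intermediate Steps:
$V{\left(B \right)} = \frac{5}{3}$ ($V{\left(B \right)} = 5 \cdot \frac{1}{3} = \frac{5}{3}$)
$I{\left(J,Q \right)} = J^{2}$
$Z{\left(r,W \right)} = r + W r$
$h = - \frac{783}{187}$ ($h = -3 + \frac{37 + 37}{-64 + \frac{5}{3}} = -3 + \frac{74}{- \frac{187}{3}} = -3 + 74 \left(- \frac{3}{187}\right) = -3 - \frac{222}{187} = - \frac{783}{187} \approx -4.1872$)
$- 14 \left(h + Z{\left(I{\left(5,2 \right)},11 \right)}\right) = - 14 \left(- \frac{783}{187} + 5^{2} \left(1 + 11\right)\right) = - 14 \left(- \frac{783}{187} + 25 \cdot 12\right) = - 14 \left(- \frac{783}{187} + 300\right) = \left(-14\right) \frac{55317}{187} = - \frac{774438}{187}$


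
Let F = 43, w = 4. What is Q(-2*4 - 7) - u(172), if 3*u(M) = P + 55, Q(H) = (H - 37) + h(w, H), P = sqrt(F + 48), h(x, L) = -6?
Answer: -229/3 - sqrt(91)/3 ≈ -79.513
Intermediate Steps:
P = sqrt(91) (P = sqrt(43 + 48) = sqrt(91) ≈ 9.5394)
Q(H) = -43 + H (Q(H) = (H - 37) - 6 = (-37 + H) - 6 = -43 + H)
u(M) = 55/3 + sqrt(91)/3 (u(M) = (sqrt(91) + 55)/3 = (55 + sqrt(91))/3 = 55/3 + sqrt(91)/3)
Q(-2*4 - 7) - u(172) = (-43 + (-2*4 - 7)) - (55/3 + sqrt(91)/3) = (-43 + (-8 - 7)) + (-55/3 - sqrt(91)/3) = (-43 - 15) + (-55/3 - sqrt(91)/3) = -58 + (-55/3 - sqrt(91)/3) = -229/3 - sqrt(91)/3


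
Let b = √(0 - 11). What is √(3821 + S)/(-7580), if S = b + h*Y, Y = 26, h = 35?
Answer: -√(4731 + I*√11)/7580 ≈ -0.0090742 - 3.1807e-6*I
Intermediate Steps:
b = I*√11 (b = √(-11) = I*√11 ≈ 3.3166*I)
S = 910 + I*√11 (S = I*√11 + 35*26 = I*√11 + 910 = 910 + I*√11 ≈ 910.0 + 3.3166*I)
√(3821 + S)/(-7580) = √(3821 + (910 + I*√11))/(-7580) = √(4731 + I*√11)*(-1/7580) = -√(4731 + I*√11)/7580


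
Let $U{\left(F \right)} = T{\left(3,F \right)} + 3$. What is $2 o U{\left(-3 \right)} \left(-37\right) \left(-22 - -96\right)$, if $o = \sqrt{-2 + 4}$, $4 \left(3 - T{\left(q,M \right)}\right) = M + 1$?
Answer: $- 35594 \sqrt{2} \approx -50338.0$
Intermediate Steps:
$T{\left(q,M \right)} = \frac{11}{4} - \frac{M}{4}$ ($T{\left(q,M \right)} = 3 - \frac{M + 1}{4} = 3 - \frac{1 + M}{4} = 3 - \left(\frac{1}{4} + \frac{M}{4}\right) = \frac{11}{4} - \frac{M}{4}$)
$o = \sqrt{2} \approx 1.4142$
$U{\left(F \right)} = \frac{23}{4} - \frac{F}{4}$ ($U{\left(F \right)} = \left(\frac{11}{4} - \frac{F}{4}\right) + 3 = \frac{23}{4} - \frac{F}{4}$)
$2 o U{\left(-3 \right)} \left(-37\right) \left(-22 - -96\right) = 2 \sqrt{2} \left(\frac{23}{4} - - \frac{3}{4}\right) \left(-37\right) \left(-22 - -96\right) = 2 \sqrt{2} \left(\frac{23}{4} + \frac{3}{4}\right) \left(-37\right) \left(-22 + 96\right) = 2 \sqrt{2} \cdot \frac{13}{2} \left(-37\right) 74 = 13 \sqrt{2} \left(-37\right) 74 = - 481 \sqrt{2} \cdot 74 = - 35594 \sqrt{2}$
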